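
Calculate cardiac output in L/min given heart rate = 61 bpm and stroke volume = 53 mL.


CO = HR * SV
CO = 61 * 53 / 1000
CO = 3.233 L/min


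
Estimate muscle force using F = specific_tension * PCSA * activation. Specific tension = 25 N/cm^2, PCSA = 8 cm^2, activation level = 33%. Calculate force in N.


F = sigma * PCSA * activation
F = 25 * 8 * 0.33
F = 66 N


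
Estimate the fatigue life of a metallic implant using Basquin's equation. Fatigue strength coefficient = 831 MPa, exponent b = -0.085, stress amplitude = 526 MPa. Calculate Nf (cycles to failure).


sigma_a = sigma_f' * (2Nf)^b
2Nf = (sigma_a/sigma_f')^(1/b)
2Nf = (526/831)^(1/-0.085)
2Nf = 217.09526
Nf = 108.5


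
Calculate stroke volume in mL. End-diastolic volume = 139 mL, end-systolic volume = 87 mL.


SV = EDV - ESV
SV = 139 - 87
SV = 52 mL


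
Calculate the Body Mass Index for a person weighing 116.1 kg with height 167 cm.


BMI = weight / height^2
height = 167 cm = 1.67 m
BMI = 116.1 / 1.67^2
BMI = 41.63 kg/m^2


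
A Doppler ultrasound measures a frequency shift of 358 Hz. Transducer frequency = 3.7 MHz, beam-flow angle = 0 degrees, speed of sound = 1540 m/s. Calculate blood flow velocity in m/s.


v = fd * c / (2 * f0 * cos(theta))
v = 358 * 1540 / (2 * 3.7000e+06 * cos(0))
v = 0.0745 m/s


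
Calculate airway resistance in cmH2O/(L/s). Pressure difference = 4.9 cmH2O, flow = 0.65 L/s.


R = dP / flow
R = 4.9 / 0.65
R = 7.538 cmH2O/(L/s)


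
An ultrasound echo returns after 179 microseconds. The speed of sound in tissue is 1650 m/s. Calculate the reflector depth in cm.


depth = c * t / 2
t = 179 us = 1.7900e-04 s
depth = 1650 * 1.7900e-04 / 2
depth = 0.147675 m = 14.7675 cm


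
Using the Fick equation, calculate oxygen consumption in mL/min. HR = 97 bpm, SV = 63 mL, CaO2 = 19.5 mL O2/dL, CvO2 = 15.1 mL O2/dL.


CO = HR*SV = 97*63/1000 = 6.111 L/min
a-v O2 diff = 19.5 - 15.1 = 4.4 mL/dL
VO2 = CO * (CaO2-CvO2) * 10 dL/L
VO2 = 6.111 * 4.4 * 10
VO2 = 268.9 mL/min


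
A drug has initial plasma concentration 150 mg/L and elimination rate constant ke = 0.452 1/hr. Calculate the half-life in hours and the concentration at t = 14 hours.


t_half = ln(2) / ke = 0.693147 / 0.452 = 1.534 hr
C(t) = C0 * exp(-ke*t) = 150 * exp(-0.452*14)
C(14) = 0.2678 mg/L


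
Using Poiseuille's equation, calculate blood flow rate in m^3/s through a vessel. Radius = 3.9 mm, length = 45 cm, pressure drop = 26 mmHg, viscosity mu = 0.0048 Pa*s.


Q = pi*r^4*dP / (8*mu*L)
r = 0.0039 m, L = 0.45 m
dP = 26 mmHg = 3466.372 Pa
Q = 1.4579e-04 m^3/s


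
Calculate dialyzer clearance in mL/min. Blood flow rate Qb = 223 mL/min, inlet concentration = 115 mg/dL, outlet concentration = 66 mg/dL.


K = Qb * (Cb_in - Cb_out) / Cb_in
K = 223 * (115 - 66) / 115
K = 95.02 mL/min


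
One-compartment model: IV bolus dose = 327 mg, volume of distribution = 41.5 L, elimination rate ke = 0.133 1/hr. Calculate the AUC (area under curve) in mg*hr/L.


C0 = Dose/Vd = 327/41.5 = 7.87952 mg/L
AUC = C0/ke = 7.87952/0.133
AUC = 59.24 mg*hr/L


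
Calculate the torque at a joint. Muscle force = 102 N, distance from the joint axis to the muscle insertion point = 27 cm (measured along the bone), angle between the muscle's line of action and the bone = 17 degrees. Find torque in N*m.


Torque = F * d * sin(theta)   (moment arm = d*sin(theta))
d = 27 cm = 0.27 m
Torque = 102 * 0.27 * sin(17)
Torque = 8.052 N*m


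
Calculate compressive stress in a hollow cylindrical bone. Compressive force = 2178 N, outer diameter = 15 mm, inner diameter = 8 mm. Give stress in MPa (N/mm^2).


A = pi*(r_o^2 - r_i^2)
r_o = 7.5 mm, r_i = 4 mm
A = 126.449 mm^2
sigma = F/A = 2178 / 126.449
sigma = 17.22 MPa


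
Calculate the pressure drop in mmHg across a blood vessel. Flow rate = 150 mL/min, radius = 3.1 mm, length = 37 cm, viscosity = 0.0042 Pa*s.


dP = 8*mu*L*Q / (pi*r^4)
Q = 150 mL/min = 2.5e-06 m^3/s
dP = 107.123 Pa = 107.123 / 133.322 mmHg = 0.8035 mmHg


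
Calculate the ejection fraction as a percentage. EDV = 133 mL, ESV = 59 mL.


SV = EDV - ESV = 133 - 59 = 74 mL
EF = SV/EDV * 100 = 74/133 * 100
EF = 55.64%


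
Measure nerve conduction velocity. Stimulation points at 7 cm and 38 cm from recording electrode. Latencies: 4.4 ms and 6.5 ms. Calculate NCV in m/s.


Distance = (38 - 7) / 100 = 0.31 m
dt = (6.5 - 4.4) / 1000 = 0.0021 s
NCV = dist / dt = 147.6 m/s


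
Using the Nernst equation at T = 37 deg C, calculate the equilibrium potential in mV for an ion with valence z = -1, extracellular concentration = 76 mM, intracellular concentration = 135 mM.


E = (RT/(zF)) * ln(C_out/C_in)
T = 37 + 273.15 = 310.15 K
E = (8.314 * 310.15 / (-1 * 96485)) * ln(76/135)
E = 15.35 mV


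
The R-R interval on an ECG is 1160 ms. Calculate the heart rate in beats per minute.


HR = 60 / RR_interval(s)
RR = 1160 ms = 1.16 s
HR = 60 / 1.16 = 51.72 bpm


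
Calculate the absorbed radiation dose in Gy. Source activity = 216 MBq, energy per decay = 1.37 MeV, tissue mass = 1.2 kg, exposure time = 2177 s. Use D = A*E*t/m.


A = 216 MBq = 2.1600e+08 Bq
E = 1.37 MeV = 2.19474e-13 J
D = A*E*t/m = 2.1600e+08*2.19474e-13*2177/1.2
D = 0.086 Gy


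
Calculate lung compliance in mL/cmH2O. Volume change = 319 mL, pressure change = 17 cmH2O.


C = dV / dP
C = 319 / 17
C = 18.76 mL/cmH2O


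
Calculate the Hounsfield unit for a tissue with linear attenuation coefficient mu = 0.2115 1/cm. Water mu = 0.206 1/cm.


HU = ((mu_tissue - mu_water) / mu_water) * 1000
HU = ((0.2115 - 0.206) / 0.206) * 1000
HU = 26.7


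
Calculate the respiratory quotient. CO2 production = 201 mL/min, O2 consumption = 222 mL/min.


RQ = VCO2 / VO2
RQ = 201 / 222
RQ = 0.9054


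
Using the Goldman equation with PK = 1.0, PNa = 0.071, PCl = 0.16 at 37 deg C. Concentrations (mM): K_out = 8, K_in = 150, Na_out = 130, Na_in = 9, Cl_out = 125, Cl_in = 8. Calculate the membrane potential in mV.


Vm = (RT/F)*ln((PK*Ko + PNa*Nao + PCl*Cli)/(PK*Ki + PNa*Nai + PCl*Clo))
Numer = 18.51, Denom = 170.639
Vm = -59.36 mV


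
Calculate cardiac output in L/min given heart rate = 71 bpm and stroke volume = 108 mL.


CO = HR * SV
CO = 71 * 108 / 1000
CO = 7.668 L/min


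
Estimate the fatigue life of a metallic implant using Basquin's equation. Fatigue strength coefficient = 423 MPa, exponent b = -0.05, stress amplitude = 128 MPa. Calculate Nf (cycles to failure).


sigma_a = sigma_f' * (2Nf)^b
2Nf = (sigma_a/sigma_f')^(1/b)
2Nf = (128/423)^(1/-0.05)
2Nf = 2.4132813e+10
Nf = 1.2066e+10


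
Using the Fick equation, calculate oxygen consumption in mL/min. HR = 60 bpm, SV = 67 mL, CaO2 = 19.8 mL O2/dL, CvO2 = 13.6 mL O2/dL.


CO = HR*SV = 60*67/1000 = 4.02 L/min
a-v O2 diff = 19.8 - 13.6 = 6.2 mL/dL
VO2 = CO * (CaO2-CvO2) * 10 dL/L
VO2 = 4.02 * 6.2 * 10
VO2 = 249.2 mL/min


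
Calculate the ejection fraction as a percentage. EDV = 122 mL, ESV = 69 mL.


SV = EDV - ESV = 122 - 69 = 53 mL
EF = SV/EDV * 100 = 53/122 * 100
EF = 43.44%


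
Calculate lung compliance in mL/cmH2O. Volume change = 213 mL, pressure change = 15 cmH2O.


C = dV / dP
C = 213 / 15
C = 14.2 mL/cmH2O


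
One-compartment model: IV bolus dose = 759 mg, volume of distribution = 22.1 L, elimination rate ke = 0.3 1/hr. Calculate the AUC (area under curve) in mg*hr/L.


C0 = Dose/Vd = 759/22.1 = 34.3439 mg/L
AUC = C0/ke = 34.3439/0.3
AUC = 114.5 mg*hr/L


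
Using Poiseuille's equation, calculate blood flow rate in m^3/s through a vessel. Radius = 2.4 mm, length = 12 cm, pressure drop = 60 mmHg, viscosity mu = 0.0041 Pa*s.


Q = pi*r^4*dP / (8*mu*L)
r = 0.0024 m, L = 0.12 m
dP = 60 mmHg = 7999.32 Pa
Q = 2.1183e-04 m^3/s


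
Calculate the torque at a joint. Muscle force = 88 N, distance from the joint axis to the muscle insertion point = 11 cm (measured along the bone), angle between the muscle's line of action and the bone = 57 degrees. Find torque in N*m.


Torque = F * d * sin(theta)   (moment arm = d*sin(theta))
d = 11 cm = 0.11 m
Torque = 88 * 0.11 * sin(57)
Torque = 8.118 N*m


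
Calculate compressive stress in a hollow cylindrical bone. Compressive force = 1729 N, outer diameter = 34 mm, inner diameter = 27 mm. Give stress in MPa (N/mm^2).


A = pi*(r_o^2 - r_i^2)
r_o = 17 mm, r_i = 13.5 mm
A = 335.365 mm^2
sigma = F/A = 1729 / 335.365
sigma = 5.156 MPa


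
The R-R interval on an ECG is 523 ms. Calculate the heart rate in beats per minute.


HR = 60 / RR_interval(s)
RR = 523 ms = 0.523 s
HR = 60 / 0.523 = 114.7 bpm


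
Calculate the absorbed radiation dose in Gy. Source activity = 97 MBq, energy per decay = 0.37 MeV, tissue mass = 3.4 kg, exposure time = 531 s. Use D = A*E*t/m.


A = 97 MBq = 9.7000e+07 Bq
E = 0.37 MeV = 5.9274e-14 J
D = A*E*t/m = 9.7000e+07*5.9274e-14*531/3.4
D = 8.9795e-04 Gy


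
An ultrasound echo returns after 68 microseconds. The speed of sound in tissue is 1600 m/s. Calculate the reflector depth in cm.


depth = c * t / 2
t = 68 us = 6.8000e-05 s
depth = 1600 * 6.8000e-05 / 2
depth = 0.0544 m = 5.44 cm


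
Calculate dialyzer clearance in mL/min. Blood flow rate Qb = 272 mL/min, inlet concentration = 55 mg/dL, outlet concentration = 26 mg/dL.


K = Qb * (Cb_in - Cb_out) / Cb_in
K = 272 * (55 - 26) / 55
K = 143.4 mL/min


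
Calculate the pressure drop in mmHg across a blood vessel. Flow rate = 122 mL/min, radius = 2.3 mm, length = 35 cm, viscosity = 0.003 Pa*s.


dP = 8*mu*L*Q / (pi*r^4)
Q = 122 mL/min = 2.03333e-06 m^3/s
dP = 194.279 Pa = 194.279 / 133.322 mmHg = 1.457 mmHg


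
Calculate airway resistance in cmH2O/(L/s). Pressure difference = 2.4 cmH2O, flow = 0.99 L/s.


R = dP / flow
R = 2.4 / 0.99
R = 2.424 cmH2O/(L/s)


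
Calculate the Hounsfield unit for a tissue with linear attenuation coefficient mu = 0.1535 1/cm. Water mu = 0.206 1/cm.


HU = ((mu_tissue - mu_water) / mu_water) * 1000
HU = ((0.1535 - 0.206) / 0.206) * 1000
HU = -254.9


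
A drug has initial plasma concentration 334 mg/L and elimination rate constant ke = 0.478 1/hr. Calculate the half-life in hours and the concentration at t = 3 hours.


t_half = ln(2) / ke = 0.693147 / 0.478 = 1.45 hr
C(t) = C0 * exp(-ke*t) = 334 * exp(-0.478*3)
C(3) = 79.61 mg/L


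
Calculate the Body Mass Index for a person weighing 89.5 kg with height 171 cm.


BMI = weight / height^2
height = 171 cm = 1.71 m
BMI = 89.5 / 1.71^2
BMI = 30.61 kg/m^2


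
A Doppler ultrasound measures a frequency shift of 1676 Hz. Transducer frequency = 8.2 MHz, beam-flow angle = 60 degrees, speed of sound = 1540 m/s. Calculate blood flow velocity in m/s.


v = fd * c / (2 * f0 * cos(theta))
v = 1676 * 1540 / (2 * 8.2000e+06 * cos(60))
v = 0.3148 m/s


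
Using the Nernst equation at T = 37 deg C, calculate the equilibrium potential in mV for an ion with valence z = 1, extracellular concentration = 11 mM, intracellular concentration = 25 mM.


E = (RT/(zF)) * ln(C_out/C_in)
T = 37 + 273.15 = 310.15 K
E = (8.314 * 310.15 / (1 * 96485)) * ln(11/25)
E = -21.94 mV


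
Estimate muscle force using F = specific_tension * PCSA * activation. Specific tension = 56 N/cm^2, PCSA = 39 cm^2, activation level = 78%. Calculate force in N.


F = sigma * PCSA * activation
F = 56 * 39 * 0.78
F = 1704 N


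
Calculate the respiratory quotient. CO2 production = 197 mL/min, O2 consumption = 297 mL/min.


RQ = VCO2 / VO2
RQ = 197 / 297
RQ = 0.6633


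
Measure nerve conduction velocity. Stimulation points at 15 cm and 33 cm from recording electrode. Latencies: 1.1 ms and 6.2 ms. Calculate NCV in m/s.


Distance = (33 - 15) / 100 = 0.18 m
dt = (6.2 - 1.1) / 1000 = 0.0051 s
NCV = dist / dt = 35.29 m/s


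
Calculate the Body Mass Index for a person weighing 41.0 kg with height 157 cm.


BMI = weight / height^2
height = 157 cm = 1.57 m
BMI = 41.0 / 1.57^2
BMI = 16.63 kg/m^2


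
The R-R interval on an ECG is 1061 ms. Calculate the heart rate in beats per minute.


HR = 60 / RR_interval(s)
RR = 1061 ms = 1.061 s
HR = 60 / 1.061 = 56.55 bpm


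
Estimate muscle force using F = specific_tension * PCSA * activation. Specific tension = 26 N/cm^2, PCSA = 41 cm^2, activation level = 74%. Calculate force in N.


F = sigma * PCSA * activation
F = 26 * 41 * 0.74
F = 788.8 N


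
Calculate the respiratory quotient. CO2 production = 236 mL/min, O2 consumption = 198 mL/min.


RQ = VCO2 / VO2
RQ = 236 / 198
RQ = 1.192


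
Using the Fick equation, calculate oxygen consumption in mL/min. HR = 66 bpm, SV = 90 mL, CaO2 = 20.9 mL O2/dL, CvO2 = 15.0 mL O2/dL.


CO = HR*SV = 66*90/1000 = 5.94 L/min
a-v O2 diff = 20.9 - 15.0 = 5.9 mL/dL
VO2 = CO * (CaO2-CvO2) * 10 dL/L
VO2 = 5.94 * 5.9 * 10
VO2 = 350.5 mL/min


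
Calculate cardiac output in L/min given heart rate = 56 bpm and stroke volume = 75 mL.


CO = HR * SV
CO = 56 * 75 / 1000
CO = 4.2 L/min


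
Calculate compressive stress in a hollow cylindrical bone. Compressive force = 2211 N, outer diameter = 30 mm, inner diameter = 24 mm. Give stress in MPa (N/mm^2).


A = pi*(r_o^2 - r_i^2)
r_o = 15 mm, r_i = 12 mm
A = 254.469 mm^2
sigma = F/A = 2211 / 254.469
sigma = 8.689 MPa


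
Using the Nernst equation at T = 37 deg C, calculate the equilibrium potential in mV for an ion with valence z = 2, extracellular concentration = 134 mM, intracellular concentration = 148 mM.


E = (RT/(zF)) * ln(C_out/C_in)
T = 37 + 273.15 = 310.15 K
E = (8.314 * 310.15 / (2 * 96485)) * ln(134/148)
E = -1.328 mV


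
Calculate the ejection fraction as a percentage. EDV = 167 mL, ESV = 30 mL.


SV = EDV - ESV = 167 - 30 = 137 mL
EF = SV/EDV * 100 = 137/167 * 100
EF = 82.04%


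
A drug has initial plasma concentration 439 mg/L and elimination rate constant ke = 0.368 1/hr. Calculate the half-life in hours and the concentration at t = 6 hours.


t_half = ln(2) / ke = 0.693147 / 0.368 = 1.884 hr
C(t) = C0 * exp(-ke*t) = 439 * exp(-0.368*6)
C(6) = 48.25 mg/L


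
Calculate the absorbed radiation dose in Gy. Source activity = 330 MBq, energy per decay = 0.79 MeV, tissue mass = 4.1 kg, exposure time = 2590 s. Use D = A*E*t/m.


A = 330 MBq = 3.3000e+08 Bq
E = 0.79 MeV = 1.26558e-13 J
D = A*E*t/m = 3.3000e+08*1.26558e-13*2590/4.1
D = 0.02638 Gy


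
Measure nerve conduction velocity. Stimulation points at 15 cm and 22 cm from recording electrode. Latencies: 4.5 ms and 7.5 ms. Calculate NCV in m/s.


Distance = (22 - 15) / 100 = 0.07 m
dt = (7.5 - 4.5) / 1000 = 0.003 s
NCV = dist / dt = 23.33 m/s


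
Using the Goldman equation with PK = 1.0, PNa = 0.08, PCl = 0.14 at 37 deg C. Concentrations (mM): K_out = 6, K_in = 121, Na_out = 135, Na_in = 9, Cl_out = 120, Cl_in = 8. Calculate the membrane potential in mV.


Vm = (RT/F)*ln((PK*Ko + PNa*Nao + PCl*Cli)/(PK*Ki + PNa*Nai + PCl*Clo))
Numer = 17.92, Denom = 138.52
Vm = -54.66 mV


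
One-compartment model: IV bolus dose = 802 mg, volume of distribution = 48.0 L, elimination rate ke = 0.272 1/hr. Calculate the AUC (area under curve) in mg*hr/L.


C0 = Dose/Vd = 802/48.0 = 16.7083 mg/L
AUC = C0/ke = 16.7083/0.272
AUC = 61.43 mg*hr/L


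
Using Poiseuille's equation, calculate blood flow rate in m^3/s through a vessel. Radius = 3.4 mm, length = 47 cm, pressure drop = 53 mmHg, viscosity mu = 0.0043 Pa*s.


Q = pi*r^4*dP / (8*mu*L)
r = 0.0034 m, L = 0.47 m
dP = 53 mmHg = 7066.066 Pa
Q = 1.8348e-04 m^3/s


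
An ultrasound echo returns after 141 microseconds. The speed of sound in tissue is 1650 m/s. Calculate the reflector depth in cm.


depth = c * t / 2
t = 141 us = 1.4100e-04 s
depth = 1650 * 1.4100e-04 / 2
depth = 0.116325 m = 11.6325 cm


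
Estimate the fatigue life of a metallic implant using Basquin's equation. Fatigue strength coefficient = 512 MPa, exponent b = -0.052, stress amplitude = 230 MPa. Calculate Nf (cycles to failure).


sigma_a = sigma_f' * (2Nf)^b
2Nf = (sigma_a/sigma_f')^(1/b)
2Nf = (230/512)^(1/-0.052)
2Nf = 4825056.5
Nf = 2.4125e+06


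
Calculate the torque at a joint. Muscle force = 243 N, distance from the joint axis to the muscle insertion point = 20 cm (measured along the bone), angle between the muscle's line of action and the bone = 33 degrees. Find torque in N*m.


Torque = F * d * sin(theta)   (moment arm = d*sin(theta))
d = 20 cm = 0.2 m
Torque = 243 * 0.2 * sin(33)
Torque = 26.47 N*m


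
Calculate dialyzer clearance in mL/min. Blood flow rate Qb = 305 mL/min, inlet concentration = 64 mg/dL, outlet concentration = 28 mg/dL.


K = Qb * (Cb_in - Cb_out) / Cb_in
K = 305 * (64 - 28) / 64
K = 171.6 mL/min


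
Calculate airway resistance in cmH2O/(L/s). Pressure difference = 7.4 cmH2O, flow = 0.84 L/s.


R = dP / flow
R = 7.4 / 0.84
R = 8.81 cmH2O/(L/s)


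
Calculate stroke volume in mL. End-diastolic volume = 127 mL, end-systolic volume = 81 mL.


SV = EDV - ESV
SV = 127 - 81
SV = 46 mL


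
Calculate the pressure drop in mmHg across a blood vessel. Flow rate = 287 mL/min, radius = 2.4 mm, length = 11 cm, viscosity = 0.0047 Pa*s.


dP = 8*mu*L*Q / (pi*r^4)
Q = 287 mL/min = 4.78333e-06 m^3/s
dP = 189.809 Pa = 189.809 / 133.322 mmHg = 1.424 mmHg


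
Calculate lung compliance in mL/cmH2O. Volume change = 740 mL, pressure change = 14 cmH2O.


C = dV / dP
C = 740 / 14
C = 52.86 mL/cmH2O


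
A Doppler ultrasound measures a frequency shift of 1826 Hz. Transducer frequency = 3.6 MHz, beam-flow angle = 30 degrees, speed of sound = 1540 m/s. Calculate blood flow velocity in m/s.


v = fd * c / (2 * f0 * cos(theta))
v = 1826 * 1540 / (2 * 3.6000e+06 * cos(30))
v = 0.451 m/s


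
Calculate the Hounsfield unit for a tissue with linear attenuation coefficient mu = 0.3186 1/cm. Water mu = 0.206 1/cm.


HU = ((mu_tissue - mu_water) / mu_water) * 1000
HU = ((0.3186 - 0.206) / 0.206) * 1000
HU = 546.6


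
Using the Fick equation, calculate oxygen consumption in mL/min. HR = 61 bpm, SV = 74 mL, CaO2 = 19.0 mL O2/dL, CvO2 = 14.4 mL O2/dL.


CO = HR*SV = 61*74/1000 = 4.514 L/min
a-v O2 diff = 19.0 - 14.4 = 4.6 mL/dL
VO2 = CO * (CaO2-CvO2) * 10 dL/L
VO2 = 4.514 * 4.6 * 10
VO2 = 207.6 mL/min


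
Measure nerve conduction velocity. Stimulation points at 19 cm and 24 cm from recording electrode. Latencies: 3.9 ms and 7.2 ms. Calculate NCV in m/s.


Distance = (24 - 19) / 100 = 0.05 m
dt = (7.2 - 3.9) / 1000 = 0.0033 s
NCV = dist / dt = 15.15 m/s


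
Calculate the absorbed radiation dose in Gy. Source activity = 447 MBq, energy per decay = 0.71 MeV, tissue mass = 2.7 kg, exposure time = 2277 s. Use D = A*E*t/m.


A = 447 MBq = 4.4700e+08 Bq
E = 0.71 MeV = 1.13742e-13 J
D = A*E*t/m = 4.4700e+08*1.13742e-13*2277/2.7
D = 0.04288 Gy


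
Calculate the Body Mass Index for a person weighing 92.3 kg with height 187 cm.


BMI = weight / height^2
height = 187 cm = 1.87 m
BMI = 92.3 / 1.87^2
BMI = 26.39 kg/m^2


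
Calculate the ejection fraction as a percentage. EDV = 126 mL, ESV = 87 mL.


SV = EDV - ESV = 126 - 87 = 39 mL
EF = SV/EDV * 100 = 39/126 * 100
EF = 30.95%


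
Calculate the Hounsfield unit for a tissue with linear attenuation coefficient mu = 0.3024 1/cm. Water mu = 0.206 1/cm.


HU = ((mu_tissue - mu_water) / mu_water) * 1000
HU = ((0.3024 - 0.206) / 0.206) * 1000
HU = 468


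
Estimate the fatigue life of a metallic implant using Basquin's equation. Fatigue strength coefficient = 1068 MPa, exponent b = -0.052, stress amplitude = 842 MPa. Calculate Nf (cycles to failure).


sigma_a = sigma_f' * (2Nf)^b
2Nf = (sigma_a/sigma_f')^(1/b)
2Nf = (842/1068)^(1/-0.052)
2Nf = 96.772754
Nf = 48.39


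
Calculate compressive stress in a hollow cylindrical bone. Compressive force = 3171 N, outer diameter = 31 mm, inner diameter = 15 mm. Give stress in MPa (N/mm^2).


A = pi*(r_o^2 - r_i^2)
r_o = 15.5 mm, r_i = 7.5 mm
A = 578.053 mm^2
sigma = F/A = 3171 / 578.053
sigma = 5.486 MPa


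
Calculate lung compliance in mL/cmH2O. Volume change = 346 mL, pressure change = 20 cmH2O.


C = dV / dP
C = 346 / 20
C = 17.3 mL/cmH2O


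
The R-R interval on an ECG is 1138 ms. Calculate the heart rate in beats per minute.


HR = 60 / RR_interval(s)
RR = 1138 ms = 1.138 s
HR = 60 / 1.138 = 52.72 bpm


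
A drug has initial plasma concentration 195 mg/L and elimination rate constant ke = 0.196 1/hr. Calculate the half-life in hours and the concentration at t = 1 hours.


t_half = ln(2) / ke = 0.693147 / 0.196 = 3.536 hr
C(t) = C0 * exp(-ke*t) = 195 * exp(-0.196*1)
C(1) = 160.3 mg/L


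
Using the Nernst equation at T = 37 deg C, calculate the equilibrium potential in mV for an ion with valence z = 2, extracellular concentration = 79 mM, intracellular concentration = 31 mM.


E = (RT/(zF)) * ln(C_out/C_in)
T = 37 + 273.15 = 310.15 K
E = (8.314 * 310.15 / (2 * 96485)) * ln(79/31)
E = 12.5 mV


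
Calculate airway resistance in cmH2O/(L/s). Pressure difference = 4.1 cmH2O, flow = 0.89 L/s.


R = dP / flow
R = 4.1 / 0.89
R = 4.607 cmH2O/(L/s)


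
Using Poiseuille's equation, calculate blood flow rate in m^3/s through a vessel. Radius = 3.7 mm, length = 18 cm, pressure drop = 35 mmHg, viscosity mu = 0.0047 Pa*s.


Q = pi*r^4*dP / (8*mu*L)
r = 0.0037 m, L = 0.18 m
dP = 35 mmHg = 4666.27 Pa
Q = 4.0594e-04 m^3/s


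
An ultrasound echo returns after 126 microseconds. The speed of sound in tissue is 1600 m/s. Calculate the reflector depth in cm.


depth = c * t / 2
t = 126 us = 1.2600e-04 s
depth = 1600 * 1.2600e-04 / 2
depth = 0.1008 m = 10.08 cm


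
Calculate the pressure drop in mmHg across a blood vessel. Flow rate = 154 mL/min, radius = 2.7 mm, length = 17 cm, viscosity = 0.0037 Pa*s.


dP = 8*mu*L*Q / (pi*r^4)
Q = 154 mL/min = 2.56667e-06 m^3/s
dP = 77.3581 Pa = 77.3581 / 133.322 mmHg = 0.5802 mmHg


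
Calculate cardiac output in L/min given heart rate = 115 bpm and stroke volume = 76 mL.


CO = HR * SV
CO = 115 * 76 / 1000
CO = 8.74 L/min


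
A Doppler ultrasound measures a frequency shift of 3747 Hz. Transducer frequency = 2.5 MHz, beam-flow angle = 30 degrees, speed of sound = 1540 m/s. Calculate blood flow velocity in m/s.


v = fd * c / (2 * f0 * cos(theta))
v = 3747 * 1540 / (2 * 2.5000e+06 * cos(30))
v = 1.333 m/s


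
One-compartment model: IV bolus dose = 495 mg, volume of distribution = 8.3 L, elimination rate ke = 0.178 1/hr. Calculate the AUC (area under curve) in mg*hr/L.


C0 = Dose/Vd = 495/8.3 = 59.6386 mg/L
AUC = C0/ke = 59.6386/0.178
AUC = 335 mg*hr/L


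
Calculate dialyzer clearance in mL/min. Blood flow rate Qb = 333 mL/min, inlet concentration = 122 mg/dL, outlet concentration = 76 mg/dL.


K = Qb * (Cb_in - Cb_out) / Cb_in
K = 333 * (122 - 76) / 122
K = 125.6 mL/min


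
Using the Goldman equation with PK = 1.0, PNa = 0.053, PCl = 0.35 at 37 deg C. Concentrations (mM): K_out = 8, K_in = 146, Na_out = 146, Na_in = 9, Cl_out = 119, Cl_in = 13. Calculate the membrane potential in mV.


Vm = (RT/F)*ln((PK*Ko + PNa*Nao + PCl*Cli)/(PK*Ki + PNa*Nai + PCl*Clo))
Numer = 20.288, Denom = 188.127
Vm = -59.52 mV


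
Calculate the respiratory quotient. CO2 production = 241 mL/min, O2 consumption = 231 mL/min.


RQ = VCO2 / VO2
RQ = 241 / 231
RQ = 1.043


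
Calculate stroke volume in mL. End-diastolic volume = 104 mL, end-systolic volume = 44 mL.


SV = EDV - ESV
SV = 104 - 44
SV = 60 mL


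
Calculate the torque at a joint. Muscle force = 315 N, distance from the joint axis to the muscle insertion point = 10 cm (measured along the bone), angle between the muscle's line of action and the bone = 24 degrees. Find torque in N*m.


Torque = F * d * sin(theta)   (moment arm = d*sin(theta))
d = 10 cm = 0.1 m
Torque = 315 * 0.1 * sin(24)
Torque = 12.81 N*m


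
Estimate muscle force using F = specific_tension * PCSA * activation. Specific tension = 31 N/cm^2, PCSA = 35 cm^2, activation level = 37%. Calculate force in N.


F = sigma * PCSA * activation
F = 31 * 35 * 0.37
F = 401.4 N


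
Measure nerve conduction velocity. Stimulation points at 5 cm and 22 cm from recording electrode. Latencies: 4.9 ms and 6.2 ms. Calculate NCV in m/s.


Distance = (22 - 5) / 100 = 0.17 m
dt = (6.2 - 4.9) / 1000 = 0.0013 s
NCV = dist / dt = 130.8 m/s


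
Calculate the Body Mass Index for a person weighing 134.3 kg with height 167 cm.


BMI = weight / height^2
height = 167 cm = 1.67 m
BMI = 134.3 / 1.67^2
BMI = 48.16 kg/m^2


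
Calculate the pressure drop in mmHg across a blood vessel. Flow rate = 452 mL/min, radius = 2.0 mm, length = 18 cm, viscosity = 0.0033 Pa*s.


dP = 8*mu*L*Q / (pi*r^4)
Q = 452 mL/min = 7.53333e-06 m^3/s
dP = 712.186 Pa = 712.186 / 133.322 mmHg = 5.342 mmHg


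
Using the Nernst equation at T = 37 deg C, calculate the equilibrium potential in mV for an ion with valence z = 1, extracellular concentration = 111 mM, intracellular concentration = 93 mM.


E = (RT/(zF)) * ln(C_out/C_in)
T = 37 + 273.15 = 310.15 K
E = (8.314 * 310.15 / (1 * 96485)) * ln(111/93)
E = 4.729 mV


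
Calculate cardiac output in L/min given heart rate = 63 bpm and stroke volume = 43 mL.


CO = HR * SV
CO = 63 * 43 / 1000
CO = 2.709 L/min


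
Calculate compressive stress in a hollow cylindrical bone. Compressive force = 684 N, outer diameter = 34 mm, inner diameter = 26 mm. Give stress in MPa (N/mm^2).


A = pi*(r_o^2 - r_i^2)
r_o = 17 mm, r_i = 13 mm
A = 376.991 mm^2
sigma = F/A = 684 / 376.991
sigma = 1.814 MPa


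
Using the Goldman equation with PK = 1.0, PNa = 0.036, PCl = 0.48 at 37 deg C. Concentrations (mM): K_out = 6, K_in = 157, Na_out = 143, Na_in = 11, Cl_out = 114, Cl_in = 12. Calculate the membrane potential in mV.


Vm = (RT/F)*ln((PK*Ko + PNa*Nao + PCl*Cli)/(PK*Ki + PNa*Nai + PCl*Clo))
Numer = 16.908, Denom = 212.116
Vm = -67.6 mV


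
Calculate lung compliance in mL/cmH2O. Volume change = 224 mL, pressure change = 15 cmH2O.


C = dV / dP
C = 224 / 15
C = 14.93 mL/cmH2O


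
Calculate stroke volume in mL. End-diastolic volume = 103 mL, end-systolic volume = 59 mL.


SV = EDV - ESV
SV = 103 - 59
SV = 44 mL


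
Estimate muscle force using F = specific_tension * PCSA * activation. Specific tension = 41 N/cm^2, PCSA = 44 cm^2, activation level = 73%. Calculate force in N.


F = sigma * PCSA * activation
F = 41 * 44 * 0.73
F = 1317 N


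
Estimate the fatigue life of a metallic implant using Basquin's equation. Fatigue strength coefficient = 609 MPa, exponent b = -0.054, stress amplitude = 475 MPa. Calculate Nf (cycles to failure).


sigma_a = sigma_f' * (2Nf)^b
2Nf = (sigma_a/sigma_f')^(1/b)
2Nf = (475/609)^(1/-0.054)
2Nf = 99.67511
Nf = 49.84


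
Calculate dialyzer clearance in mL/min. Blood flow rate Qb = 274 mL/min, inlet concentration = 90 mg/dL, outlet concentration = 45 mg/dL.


K = Qb * (Cb_in - Cb_out) / Cb_in
K = 274 * (90 - 45) / 90
K = 137 mL/min


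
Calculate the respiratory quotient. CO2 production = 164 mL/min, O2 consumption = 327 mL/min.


RQ = VCO2 / VO2
RQ = 164 / 327
RQ = 0.5015


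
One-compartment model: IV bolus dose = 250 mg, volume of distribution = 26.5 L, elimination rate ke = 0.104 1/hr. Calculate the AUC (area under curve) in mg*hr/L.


C0 = Dose/Vd = 250/26.5 = 9.43396 mg/L
AUC = C0/ke = 9.43396/0.104
AUC = 90.71 mg*hr/L


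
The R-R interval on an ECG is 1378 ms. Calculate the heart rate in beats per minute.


HR = 60 / RR_interval(s)
RR = 1378 ms = 1.378 s
HR = 60 / 1.378 = 43.54 bpm


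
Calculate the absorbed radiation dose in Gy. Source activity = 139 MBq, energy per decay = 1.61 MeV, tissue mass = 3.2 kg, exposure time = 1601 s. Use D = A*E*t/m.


A = 139 MBq = 1.3900e+08 Bq
E = 1.61 MeV = 2.57922e-13 J
D = A*E*t/m = 1.3900e+08*2.57922e-13*1601/3.2
D = 0.01794 Gy


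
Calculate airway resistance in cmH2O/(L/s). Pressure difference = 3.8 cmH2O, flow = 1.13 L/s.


R = dP / flow
R = 3.8 / 1.13
R = 3.363 cmH2O/(L/s)


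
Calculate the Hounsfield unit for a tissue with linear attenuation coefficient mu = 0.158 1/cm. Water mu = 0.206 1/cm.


HU = ((mu_tissue - mu_water) / mu_water) * 1000
HU = ((0.158 - 0.206) / 0.206) * 1000
HU = -233


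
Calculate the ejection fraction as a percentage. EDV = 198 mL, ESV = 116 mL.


SV = EDV - ESV = 198 - 116 = 82 mL
EF = SV/EDV * 100 = 82/198 * 100
EF = 41.41%


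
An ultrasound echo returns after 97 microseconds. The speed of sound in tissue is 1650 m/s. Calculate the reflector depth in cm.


depth = c * t / 2
t = 97 us = 9.7000e-05 s
depth = 1650 * 9.7000e-05 / 2
depth = 0.080025 m = 8.0025 cm


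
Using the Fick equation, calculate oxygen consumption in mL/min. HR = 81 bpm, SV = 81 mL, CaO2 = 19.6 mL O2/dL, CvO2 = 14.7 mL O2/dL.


CO = HR*SV = 81*81/1000 = 6.561 L/min
a-v O2 diff = 19.6 - 14.7 = 4.9 mL/dL
VO2 = CO * (CaO2-CvO2) * 10 dL/L
VO2 = 6.561 * 4.9 * 10
VO2 = 321.5 mL/min


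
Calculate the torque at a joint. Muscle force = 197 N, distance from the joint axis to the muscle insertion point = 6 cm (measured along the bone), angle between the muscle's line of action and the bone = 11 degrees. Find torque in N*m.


Torque = F * d * sin(theta)   (moment arm = d*sin(theta))
d = 6 cm = 0.06 m
Torque = 197 * 0.06 * sin(11)
Torque = 2.255 N*m


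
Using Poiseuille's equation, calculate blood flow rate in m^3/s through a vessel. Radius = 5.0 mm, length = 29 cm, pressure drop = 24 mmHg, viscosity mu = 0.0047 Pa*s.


Q = pi*r^4*dP / (8*mu*L)
r = 0.005 m, L = 0.29 m
dP = 24 mmHg = 3199.728 Pa
Q = 5.7618e-04 m^3/s


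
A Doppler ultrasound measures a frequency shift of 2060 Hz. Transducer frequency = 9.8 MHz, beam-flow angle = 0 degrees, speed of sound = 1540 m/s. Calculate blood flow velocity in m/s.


v = fd * c / (2 * f0 * cos(theta))
v = 2060 * 1540 / (2 * 9.8000e+06 * cos(0))
v = 0.1619 m/s


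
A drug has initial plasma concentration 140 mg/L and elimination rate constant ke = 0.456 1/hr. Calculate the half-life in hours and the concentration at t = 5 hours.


t_half = ln(2) / ke = 0.693147 / 0.456 = 1.52 hr
C(t) = C0 * exp(-ke*t) = 140 * exp(-0.456*5)
C(5) = 14.32 mg/L


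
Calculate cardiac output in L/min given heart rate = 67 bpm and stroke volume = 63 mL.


CO = HR * SV
CO = 67 * 63 / 1000
CO = 4.221 L/min


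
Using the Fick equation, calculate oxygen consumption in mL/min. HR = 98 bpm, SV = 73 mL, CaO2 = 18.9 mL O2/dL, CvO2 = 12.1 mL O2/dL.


CO = HR*SV = 98*73/1000 = 7.154 L/min
a-v O2 diff = 18.9 - 12.1 = 6.8 mL/dL
VO2 = CO * (CaO2-CvO2) * 10 dL/L
VO2 = 7.154 * 6.8 * 10
VO2 = 486.5 mL/min


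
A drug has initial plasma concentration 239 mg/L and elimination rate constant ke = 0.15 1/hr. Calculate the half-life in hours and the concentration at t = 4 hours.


t_half = ln(2) / ke = 0.693147 / 0.15 = 4.621 hr
C(t) = C0 * exp(-ke*t) = 239 * exp(-0.15*4)
C(4) = 131.2 mg/L


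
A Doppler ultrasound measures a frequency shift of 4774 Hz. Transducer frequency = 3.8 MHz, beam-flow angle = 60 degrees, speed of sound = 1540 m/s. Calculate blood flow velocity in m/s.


v = fd * c / (2 * f0 * cos(theta))
v = 4774 * 1540 / (2 * 3.8000e+06 * cos(60))
v = 1.935 m/s


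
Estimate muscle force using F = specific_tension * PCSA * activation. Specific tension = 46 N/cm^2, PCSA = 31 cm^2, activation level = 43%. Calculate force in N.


F = sigma * PCSA * activation
F = 46 * 31 * 0.43
F = 613.2 N


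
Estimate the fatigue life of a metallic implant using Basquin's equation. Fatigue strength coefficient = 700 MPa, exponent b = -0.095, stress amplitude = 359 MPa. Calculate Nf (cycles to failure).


sigma_a = sigma_f' * (2Nf)^b
2Nf = (sigma_a/sigma_f')^(1/b)
2Nf = (359/700)^(1/-0.095)
2Nf = 1128.9362
Nf = 564.5


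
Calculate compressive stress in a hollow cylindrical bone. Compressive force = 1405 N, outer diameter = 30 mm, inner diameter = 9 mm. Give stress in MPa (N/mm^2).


A = pi*(r_o^2 - r_i^2)
r_o = 15 mm, r_i = 4.5 mm
A = 643.241 mm^2
sigma = F/A = 1405 / 643.241
sigma = 2.184 MPa


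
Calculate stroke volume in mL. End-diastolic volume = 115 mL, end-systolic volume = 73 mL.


SV = EDV - ESV
SV = 115 - 73
SV = 42 mL


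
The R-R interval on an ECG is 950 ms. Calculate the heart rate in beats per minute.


HR = 60 / RR_interval(s)
RR = 950 ms = 0.95 s
HR = 60 / 0.95 = 63.16 bpm


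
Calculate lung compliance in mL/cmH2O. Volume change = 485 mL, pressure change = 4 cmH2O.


C = dV / dP
C = 485 / 4
C = 121.2 mL/cmH2O


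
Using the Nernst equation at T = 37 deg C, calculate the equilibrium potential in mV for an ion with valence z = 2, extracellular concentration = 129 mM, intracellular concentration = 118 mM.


E = (RT/(zF)) * ln(C_out/C_in)
T = 37 + 273.15 = 310.15 K
E = (8.314 * 310.15 / (2 * 96485)) * ln(129/118)
E = 1.191 mV


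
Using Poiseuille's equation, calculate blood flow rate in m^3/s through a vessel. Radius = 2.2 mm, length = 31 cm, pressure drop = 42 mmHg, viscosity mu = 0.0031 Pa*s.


Q = pi*r^4*dP / (8*mu*L)
r = 0.0022 m, L = 0.31 m
dP = 42 mmHg = 5599.524 Pa
Q = 5.3602e-05 m^3/s


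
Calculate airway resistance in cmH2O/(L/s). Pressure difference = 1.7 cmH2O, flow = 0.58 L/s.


R = dP / flow
R = 1.7 / 0.58
R = 2.931 cmH2O/(L/s)


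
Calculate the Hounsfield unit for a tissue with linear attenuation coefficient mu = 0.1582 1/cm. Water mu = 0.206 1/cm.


HU = ((mu_tissue - mu_water) / mu_water) * 1000
HU = ((0.1582 - 0.206) / 0.206) * 1000
HU = -232


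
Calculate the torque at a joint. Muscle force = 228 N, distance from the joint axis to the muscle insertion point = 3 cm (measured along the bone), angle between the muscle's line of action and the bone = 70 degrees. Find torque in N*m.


Torque = F * d * sin(theta)   (moment arm = d*sin(theta))
d = 3 cm = 0.03 m
Torque = 228 * 0.03 * sin(70)
Torque = 6.427 N*m


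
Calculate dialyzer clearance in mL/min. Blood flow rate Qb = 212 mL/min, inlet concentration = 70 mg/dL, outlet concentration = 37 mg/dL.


K = Qb * (Cb_in - Cb_out) / Cb_in
K = 212 * (70 - 37) / 70
K = 99.94 mL/min


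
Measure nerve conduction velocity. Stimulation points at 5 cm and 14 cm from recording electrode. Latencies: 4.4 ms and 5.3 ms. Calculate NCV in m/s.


Distance = (14 - 5) / 100 = 0.09 m
dt = (5.3 - 4.4) / 1000 = 9.0000e-04 s
NCV = dist / dt = 100 m/s


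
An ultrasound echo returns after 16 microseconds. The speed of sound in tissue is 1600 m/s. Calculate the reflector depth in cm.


depth = c * t / 2
t = 16 us = 1.6000e-05 s
depth = 1600 * 1.6000e-05 / 2
depth = 0.0128 m = 1.28 cm


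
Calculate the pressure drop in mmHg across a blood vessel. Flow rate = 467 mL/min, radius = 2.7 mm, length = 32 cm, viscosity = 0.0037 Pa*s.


dP = 8*mu*L*Q / (pi*r^4)
Q = 467 mL/min = 7.78333e-06 m^3/s
dP = 441.573 Pa = 441.573 / 133.322 mmHg = 3.312 mmHg


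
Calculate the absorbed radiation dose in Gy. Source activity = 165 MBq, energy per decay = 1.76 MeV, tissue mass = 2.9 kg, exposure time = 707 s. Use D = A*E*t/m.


A = 165 MBq = 1.6500e+08 Bq
E = 1.76 MeV = 2.81952e-13 J
D = A*E*t/m = 1.6500e+08*2.81952e-13*707/2.9
D = 0.01134 Gy


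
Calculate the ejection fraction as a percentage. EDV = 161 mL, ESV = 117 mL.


SV = EDV - ESV = 161 - 117 = 44 mL
EF = SV/EDV * 100 = 44/161 * 100
EF = 27.33%


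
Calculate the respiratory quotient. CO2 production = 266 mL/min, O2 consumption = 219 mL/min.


RQ = VCO2 / VO2
RQ = 266 / 219
RQ = 1.215


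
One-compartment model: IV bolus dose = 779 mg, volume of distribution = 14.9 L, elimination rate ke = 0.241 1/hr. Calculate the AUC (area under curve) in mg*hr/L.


C0 = Dose/Vd = 779/14.9 = 52.2819 mg/L
AUC = C0/ke = 52.2819/0.241
AUC = 216.9 mg*hr/L


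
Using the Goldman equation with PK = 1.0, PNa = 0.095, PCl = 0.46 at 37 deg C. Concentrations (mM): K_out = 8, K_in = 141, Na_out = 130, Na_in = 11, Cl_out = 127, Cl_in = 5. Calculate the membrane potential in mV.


Vm = (RT/F)*ln((PK*Ko + PNa*Nao + PCl*Cli)/(PK*Ki + PNa*Nai + PCl*Clo))
Numer = 22.65, Denom = 200.465
Vm = -58.27 mV


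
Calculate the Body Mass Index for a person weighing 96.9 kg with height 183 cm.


BMI = weight / height^2
height = 183 cm = 1.83 m
BMI = 96.9 / 1.83^2
BMI = 28.93 kg/m^2


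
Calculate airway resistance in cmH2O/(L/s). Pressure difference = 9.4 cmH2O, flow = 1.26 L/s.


R = dP / flow
R = 9.4 / 1.26
R = 7.46 cmH2O/(L/s)


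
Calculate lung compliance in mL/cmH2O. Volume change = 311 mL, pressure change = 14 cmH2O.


C = dV / dP
C = 311 / 14
C = 22.21 mL/cmH2O


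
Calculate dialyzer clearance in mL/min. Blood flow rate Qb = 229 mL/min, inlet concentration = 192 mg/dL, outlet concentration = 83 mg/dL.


K = Qb * (Cb_in - Cb_out) / Cb_in
K = 229 * (192 - 83) / 192
K = 130 mL/min


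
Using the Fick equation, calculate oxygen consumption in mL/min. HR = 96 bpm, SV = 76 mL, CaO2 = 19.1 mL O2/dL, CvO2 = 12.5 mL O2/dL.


CO = HR*SV = 96*76/1000 = 7.296 L/min
a-v O2 diff = 19.1 - 12.5 = 6.6 mL/dL
VO2 = CO * (CaO2-CvO2) * 10 dL/L
VO2 = 7.296 * 6.6 * 10
VO2 = 481.5 mL/min


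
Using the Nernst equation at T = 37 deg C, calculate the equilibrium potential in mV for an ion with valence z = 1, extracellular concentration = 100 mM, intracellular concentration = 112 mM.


E = (RT/(zF)) * ln(C_out/C_in)
T = 37 + 273.15 = 310.15 K
E = (8.314 * 310.15 / (1 * 96485)) * ln(100/112)
E = -3.029 mV


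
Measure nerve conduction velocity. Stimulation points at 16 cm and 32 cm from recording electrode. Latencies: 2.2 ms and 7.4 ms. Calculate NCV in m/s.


Distance = (32 - 16) / 100 = 0.16 m
dt = (7.4 - 2.2) / 1000 = 0.0052 s
NCV = dist / dt = 30.77 m/s


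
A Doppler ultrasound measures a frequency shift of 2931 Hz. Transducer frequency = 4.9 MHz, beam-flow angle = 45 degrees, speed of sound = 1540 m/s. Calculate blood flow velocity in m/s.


v = fd * c / (2 * f0 * cos(theta))
v = 2931 * 1540 / (2 * 4.9000e+06 * cos(45))
v = 0.6514 m/s


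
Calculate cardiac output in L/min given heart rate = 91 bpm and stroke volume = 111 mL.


CO = HR * SV
CO = 91 * 111 / 1000
CO = 10.1 L/min


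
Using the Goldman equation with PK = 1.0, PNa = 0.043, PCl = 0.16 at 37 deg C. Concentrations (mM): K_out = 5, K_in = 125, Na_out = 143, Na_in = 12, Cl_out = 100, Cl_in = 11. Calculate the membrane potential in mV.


Vm = (RT/F)*ln((PK*Ko + PNa*Nao + PCl*Cli)/(PK*Ki + PNa*Nai + PCl*Clo))
Numer = 12.909, Denom = 141.516
Vm = -63.99 mV


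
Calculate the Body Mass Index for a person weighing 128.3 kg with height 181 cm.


BMI = weight / height^2
height = 181 cm = 1.81 m
BMI = 128.3 / 1.81^2
BMI = 39.16 kg/m^2


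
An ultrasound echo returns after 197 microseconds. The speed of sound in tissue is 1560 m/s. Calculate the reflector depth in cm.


depth = c * t / 2
t = 197 us = 1.9700e-04 s
depth = 1560 * 1.9700e-04 / 2
depth = 0.15366 m = 15.366 cm


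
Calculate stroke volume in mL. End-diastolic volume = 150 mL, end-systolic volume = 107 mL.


SV = EDV - ESV
SV = 150 - 107
SV = 43 mL


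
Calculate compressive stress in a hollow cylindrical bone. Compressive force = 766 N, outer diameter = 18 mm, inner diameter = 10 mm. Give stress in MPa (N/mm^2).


A = pi*(r_o^2 - r_i^2)
r_o = 9 mm, r_i = 5 mm
A = 175.929 mm^2
sigma = F/A = 766 / 175.929
sigma = 4.354 MPa


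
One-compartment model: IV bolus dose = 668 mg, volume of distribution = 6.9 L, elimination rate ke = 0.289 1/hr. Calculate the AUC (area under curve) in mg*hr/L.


C0 = Dose/Vd = 668/6.9 = 96.8116 mg/L
AUC = C0/ke = 96.8116/0.289
AUC = 335 mg*hr/L


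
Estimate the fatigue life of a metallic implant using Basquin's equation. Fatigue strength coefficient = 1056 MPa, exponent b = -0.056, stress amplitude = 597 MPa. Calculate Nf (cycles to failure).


sigma_a = sigma_f' * (2Nf)^b
2Nf = (sigma_a/sigma_f')^(1/b)
2Nf = (597/1056)^(1/-0.056)
2Nf = 26486.73
Nf = 1.324e+04
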